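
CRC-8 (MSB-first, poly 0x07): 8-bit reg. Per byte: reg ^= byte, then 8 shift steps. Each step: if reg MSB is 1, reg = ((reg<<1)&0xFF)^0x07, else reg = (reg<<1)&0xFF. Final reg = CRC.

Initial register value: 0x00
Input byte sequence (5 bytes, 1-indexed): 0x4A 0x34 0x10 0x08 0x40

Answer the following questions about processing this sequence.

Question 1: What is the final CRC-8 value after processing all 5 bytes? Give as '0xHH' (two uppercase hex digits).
After byte 1 (0x4A): reg=0xF1
After byte 2 (0x34): reg=0x55
After byte 3 (0x10): reg=0xDC
After byte 4 (0x08): reg=0x22
After byte 5 (0x40): reg=0x29

Answer: 0x29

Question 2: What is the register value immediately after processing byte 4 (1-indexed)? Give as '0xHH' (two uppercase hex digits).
Answer: 0x22

Derivation:
After byte 1 (0x4A): reg=0xF1
After byte 2 (0x34): reg=0x55
After byte 3 (0x10): reg=0xDC
After byte 4 (0x08): reg=0x22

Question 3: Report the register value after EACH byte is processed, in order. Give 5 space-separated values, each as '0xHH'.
0xF1 0x55 0xDC 0x22 0x29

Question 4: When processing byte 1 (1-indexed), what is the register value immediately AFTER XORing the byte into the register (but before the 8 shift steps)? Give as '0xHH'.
Answer: 0x4A

Derivation:
Register before byte 1: 0x00
Byte 1: 0x4A
0x00 XOR 0x4A = 0x4A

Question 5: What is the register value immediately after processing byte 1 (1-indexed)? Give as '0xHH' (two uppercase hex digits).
Answer: 0xF1

Derivation:
After byte 1 (0x4A): reg=0xF1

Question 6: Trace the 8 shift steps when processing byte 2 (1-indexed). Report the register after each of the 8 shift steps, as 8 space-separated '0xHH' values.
Answer: 0x8D 0x1D 0x3A 0x74 0xE8 0xD7 0xA9 0x55

Derivation:
After byte 1 (0x4A): reg=0xF1
Register before byte 2: 0xF1
After XOR with byte 0x34: 0xC5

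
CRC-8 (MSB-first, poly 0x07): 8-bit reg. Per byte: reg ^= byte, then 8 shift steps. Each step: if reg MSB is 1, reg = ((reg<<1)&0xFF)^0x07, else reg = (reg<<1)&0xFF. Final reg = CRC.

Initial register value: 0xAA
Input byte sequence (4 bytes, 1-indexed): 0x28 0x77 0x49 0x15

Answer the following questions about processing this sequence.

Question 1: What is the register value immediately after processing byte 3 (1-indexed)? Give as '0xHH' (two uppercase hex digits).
After byte 1 (0x28): reg=0x87
After byte 2 (0x77): reg=0xDE
After byte 3 (0x49): reg=0xEC

Answer: 0xEC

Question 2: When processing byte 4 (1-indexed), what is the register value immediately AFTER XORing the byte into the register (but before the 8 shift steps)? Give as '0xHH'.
Answer: 0xF9

Derivation:
Register before byte 4: 0xEC
Byte 4: 0x15
0xEC XOR 0x15 = 0xF9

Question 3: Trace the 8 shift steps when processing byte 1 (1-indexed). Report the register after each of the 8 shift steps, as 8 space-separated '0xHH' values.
Register before byte 1: 0xAA
After XOR with byte 0x28: 0x82

Answer: 0x03 0x06 0x0C 0x18 0x30 0x60 0xC0 0x87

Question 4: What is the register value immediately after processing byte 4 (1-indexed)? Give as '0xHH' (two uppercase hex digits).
Answer: 0xE1

Derivation:
After byte 1 (0x28): reg=0x87
After byte 2 (0x77): reg=0xDE
After byte 3 (0x49): reg=0xEC
After byte 4 (0x15): reg=0xE1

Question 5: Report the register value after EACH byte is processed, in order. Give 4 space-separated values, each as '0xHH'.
0x87 0xDE 0xEC 0xE1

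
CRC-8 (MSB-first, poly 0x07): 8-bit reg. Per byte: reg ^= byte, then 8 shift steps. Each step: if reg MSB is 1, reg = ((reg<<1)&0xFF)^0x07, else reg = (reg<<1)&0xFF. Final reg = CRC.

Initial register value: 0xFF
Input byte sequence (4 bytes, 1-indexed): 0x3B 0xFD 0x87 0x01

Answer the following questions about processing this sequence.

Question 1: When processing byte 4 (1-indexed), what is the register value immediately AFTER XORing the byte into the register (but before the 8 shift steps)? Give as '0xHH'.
Register before byte 4: 0x47
Byte 4: 0x01
0x47 XOR 0x01 = 0x46

Answer: 0x46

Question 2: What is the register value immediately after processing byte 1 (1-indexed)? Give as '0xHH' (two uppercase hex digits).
After byte 1 (0x3B): reg=0x52

Answer: 0x52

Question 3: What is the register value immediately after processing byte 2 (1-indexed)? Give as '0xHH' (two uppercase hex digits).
After byte 1 (0x3B): reg=0x52
After byte 2 (0xFD): reg=0x44

Answer: 0x44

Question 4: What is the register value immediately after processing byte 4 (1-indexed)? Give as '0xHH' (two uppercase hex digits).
After byte 1 (0x3B): reg=0x52
After byte 2 (0xFD): reg=0x44
After byte 3 (0x87): reg=0x47
After byte 4 (0x01): reg=0xD5

Answer: 0xD5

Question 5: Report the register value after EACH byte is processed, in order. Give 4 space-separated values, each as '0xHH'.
0x52 0x44 0x47 0xD5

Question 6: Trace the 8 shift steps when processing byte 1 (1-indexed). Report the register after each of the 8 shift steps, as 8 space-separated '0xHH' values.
Register before byte 1: 0xFF
After XOR with byte 0x3B: 0xC4

Answer: 0x8F 0x19 0x32 0x64 0xC8 0x97 0x29 0x52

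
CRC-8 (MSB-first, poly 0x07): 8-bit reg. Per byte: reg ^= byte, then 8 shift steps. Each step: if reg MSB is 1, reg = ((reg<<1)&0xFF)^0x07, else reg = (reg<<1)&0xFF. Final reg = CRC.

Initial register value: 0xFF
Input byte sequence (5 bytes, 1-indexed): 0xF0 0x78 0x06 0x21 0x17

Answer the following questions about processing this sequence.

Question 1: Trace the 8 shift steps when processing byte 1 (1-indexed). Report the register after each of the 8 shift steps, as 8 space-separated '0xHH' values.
Answer: 0x1E 0x3C 0x78 0xF0 0xE7 0xC9 0x95 0x2D

Derivation:
Register before byte 1: 0xFF
After XOR with byte 0xF0: 0x0F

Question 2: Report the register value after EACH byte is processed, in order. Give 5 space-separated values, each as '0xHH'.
0x2D 0xAC 0x5F 0x7D 0x11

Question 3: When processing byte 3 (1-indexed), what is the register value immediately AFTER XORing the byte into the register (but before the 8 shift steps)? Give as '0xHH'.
Register before byte 3: 0xAC
Byte 3: 0x06
0xAC XOR 0x06 = 0xAA

Answer: 0xAA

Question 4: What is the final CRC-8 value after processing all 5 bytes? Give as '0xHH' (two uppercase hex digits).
After byte 1 (0xF0): reg=0x2D
After byte 2 (0x78): reg=0xAC
After byte 3 (0x06): reg=0x5F
After byte 4 (0x21): reg=0x7D
After byte 5 (0x17): reg=0x11

Answer: 0x11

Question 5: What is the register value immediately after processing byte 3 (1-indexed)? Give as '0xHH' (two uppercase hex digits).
After byte 1 (0xF0): reg=0x2D
After byte 2 (0x78): reg=0xAC
After byte 3 (0x06): reg=0x5F

Answer: 0x5F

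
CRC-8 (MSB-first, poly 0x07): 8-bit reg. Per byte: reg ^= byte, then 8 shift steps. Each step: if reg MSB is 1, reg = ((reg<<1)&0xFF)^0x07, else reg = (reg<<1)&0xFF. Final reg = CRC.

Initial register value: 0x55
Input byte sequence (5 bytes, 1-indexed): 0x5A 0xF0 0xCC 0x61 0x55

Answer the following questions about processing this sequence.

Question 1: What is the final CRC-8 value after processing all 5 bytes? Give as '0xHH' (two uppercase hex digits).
Answer: 0x08

Derivation:
After byte 1 (0x5A): reg=0x2D
After byte 2 (0xF0): reg=0x1D
After byte 3 (0xCC): reg=0x39
After byte 4 (0x61): reg=0x8F
After byte 5 (0x55): reg=0x08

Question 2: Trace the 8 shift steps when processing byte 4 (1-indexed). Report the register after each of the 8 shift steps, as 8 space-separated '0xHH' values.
After byte 1 (0x5A): reg=0x2D
After byte 2 (0xF0): reg=0x1D
After byte 3 (0xCC): reg=0x39
Register before byte 4: 0x39
After XOR with byte 0x61: 0x58

Answer: 0xB0 0x67 0xCE 0x9B 0x31 0x62 0xC4 0x8F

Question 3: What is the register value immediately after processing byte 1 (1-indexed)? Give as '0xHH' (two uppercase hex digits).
Answer: 0x2D

Derivation:
After byte 1 (0x5A): reg=0x2D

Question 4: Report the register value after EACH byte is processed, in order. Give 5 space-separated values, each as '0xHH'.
0x2D 0x1D 0x39 0x8F 0x08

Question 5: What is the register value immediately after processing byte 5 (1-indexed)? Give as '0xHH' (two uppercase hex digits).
Answer: 0x08

Derivation:
After byte 1 (0x5A): reg=0x2D
After byte 2 (0xF0): reg=0x1D
After byte 3 (0xCC): reg=0x39
After byte 4 (0x61): reg=0x8F
After byte 5 (0x55): reg=0x08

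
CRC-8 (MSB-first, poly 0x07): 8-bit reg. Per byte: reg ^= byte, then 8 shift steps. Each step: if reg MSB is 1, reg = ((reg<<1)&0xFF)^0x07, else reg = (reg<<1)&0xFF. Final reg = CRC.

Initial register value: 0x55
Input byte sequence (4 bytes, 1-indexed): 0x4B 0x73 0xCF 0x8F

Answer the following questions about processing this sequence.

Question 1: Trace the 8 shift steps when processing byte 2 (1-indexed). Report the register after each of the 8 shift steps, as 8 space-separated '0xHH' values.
Answer: 0x52 0xA4 0x4F 0x9E 0x3B 0x76 0xEC 0xDF

Derivation:
After byte 1 (0x4B): reg=0x5A
Register before byte 2: 0x5A
After XOR with byte 0x73: 0x29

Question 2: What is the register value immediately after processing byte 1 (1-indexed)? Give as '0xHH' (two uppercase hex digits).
After byte 1 (0x4B): reg=0x5A

Answer: 0x5A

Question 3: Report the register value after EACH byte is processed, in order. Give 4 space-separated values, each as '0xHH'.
0x5A 0xDF 0x70 0xF3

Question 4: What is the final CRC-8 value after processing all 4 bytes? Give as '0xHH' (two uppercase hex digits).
Answer: 0xF3

Derivation:
After byte 1 (0x4B): reg=0x5A
After byte 2 (0x73): reg=0xDF
After byte 3 (0xCF): reg=0x70
After byte 4 (0x8F): reg=0xF3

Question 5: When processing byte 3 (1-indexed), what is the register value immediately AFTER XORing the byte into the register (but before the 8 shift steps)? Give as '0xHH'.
Register before byte 3: 0xDF
Byte 3: 0xCF
0xDF XOR 0xCF = 0x10

Answer: 0x10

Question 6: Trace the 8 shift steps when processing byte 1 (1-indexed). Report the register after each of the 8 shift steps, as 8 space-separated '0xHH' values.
Answer: 0x3C 0x78 0xF0 0xE7 0xC9 0x95 0x2D 0x5A

Derivation:
Register before byte 1: 0x55
After XOR with byte 0x4B: 0x1E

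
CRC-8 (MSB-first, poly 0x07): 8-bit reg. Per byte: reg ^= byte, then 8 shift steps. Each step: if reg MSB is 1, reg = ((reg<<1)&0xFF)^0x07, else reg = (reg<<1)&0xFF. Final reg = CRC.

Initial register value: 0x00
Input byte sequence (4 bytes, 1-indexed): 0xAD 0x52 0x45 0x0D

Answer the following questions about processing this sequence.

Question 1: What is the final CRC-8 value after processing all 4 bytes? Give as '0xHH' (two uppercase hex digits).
Answer: 0xCA

Derivation:
After byte 1 (0xAD): reg=0x4A
After byte 2 (0x52): reg=0x48
After byte 3 (0x45): reg=0x23
After byte 4 (0x0D): reg=0xCA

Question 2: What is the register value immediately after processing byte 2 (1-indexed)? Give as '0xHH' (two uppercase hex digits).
Answer: 0x48

Derivation:
After byte 1 (0xAD): reg=0x4A
After byte 2 (0x52): reg=0x48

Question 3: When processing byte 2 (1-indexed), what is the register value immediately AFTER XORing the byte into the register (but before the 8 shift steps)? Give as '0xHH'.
Register before byte 2: 0x4A
Byte 2: 0x52
0x4A XOR 0x52 = 0x18

Answer: 0x18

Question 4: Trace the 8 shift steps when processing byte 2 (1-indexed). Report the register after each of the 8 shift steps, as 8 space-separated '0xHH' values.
After byte 1 (0xAD): reg=0x4A
Register before byte 2: 0x4A
After XOR with byte 0x52: 0x18

Answer: 0x30 0x60 0xC0 0x87 0x09 0x12 0x24 0x48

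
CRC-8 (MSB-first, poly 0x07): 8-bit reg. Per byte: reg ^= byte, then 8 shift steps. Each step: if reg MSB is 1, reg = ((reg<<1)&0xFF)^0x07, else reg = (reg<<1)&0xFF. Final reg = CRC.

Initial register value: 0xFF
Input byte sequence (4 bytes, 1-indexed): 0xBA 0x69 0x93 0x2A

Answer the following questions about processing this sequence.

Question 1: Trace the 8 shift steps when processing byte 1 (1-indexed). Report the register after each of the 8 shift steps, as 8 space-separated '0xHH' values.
Register before byte 1: 0xFF
After XOR with byte 0xBA: 0x45

Answer: 0x8A 0x13 0x26 0x4C 0x98 0x37 0x6E 0xDC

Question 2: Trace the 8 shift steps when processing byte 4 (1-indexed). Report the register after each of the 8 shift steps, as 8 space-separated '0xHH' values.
After byte 1 (0xBA): reg=0xDC
After byte 2 (0x69): reg=0x02
After byte 3 (0x93): reg=0xFE
Register before byte 4: 0xFE
After XOR with byte 0x2A: 0xD4

Answer: 0xAF 0x59 0xB2 0x63 0xC6 0x8B 0x11 0x22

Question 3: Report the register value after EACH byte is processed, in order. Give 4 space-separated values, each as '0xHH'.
0xDC 0x02 0xFE 0x22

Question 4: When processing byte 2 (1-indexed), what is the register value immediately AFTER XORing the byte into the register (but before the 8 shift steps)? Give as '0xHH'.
Register before byte 2: 0xDC
Byte 2: 0x69
0xDC XOR 0x69 = 0xB5

Answer: 0xB5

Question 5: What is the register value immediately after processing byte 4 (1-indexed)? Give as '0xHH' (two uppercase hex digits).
Answer: 0x22

Derivation:
After byte 1 (0xBA): reg=0xDC
After byte 2 (0x69): reg=0x02
After byte 3 (0x93): reg=0xFE
After byte 4 (0x2A): reg=0x22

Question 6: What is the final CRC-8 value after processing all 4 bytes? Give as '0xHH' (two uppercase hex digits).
Answer: 0x22

Derivation:
After byte 1 (0xBA): reg=0xDC
After byte 2 (0x69): reg=0x02
After byte 3 (0x93): reg=0xFE
After byte 4 (0x2A): reg=0x22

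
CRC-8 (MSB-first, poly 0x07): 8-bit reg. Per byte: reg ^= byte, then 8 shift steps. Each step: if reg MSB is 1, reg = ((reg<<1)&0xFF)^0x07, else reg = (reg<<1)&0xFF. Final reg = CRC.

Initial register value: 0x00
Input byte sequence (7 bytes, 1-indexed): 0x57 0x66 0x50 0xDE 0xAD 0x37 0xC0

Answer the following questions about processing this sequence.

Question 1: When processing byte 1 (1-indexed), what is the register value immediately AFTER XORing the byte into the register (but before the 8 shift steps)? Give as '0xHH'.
Answer: 0x57

Derivation:
Register before byte 1: 0x00
Byte 1: 0x57
0x00 XOR 0x57 = 0x57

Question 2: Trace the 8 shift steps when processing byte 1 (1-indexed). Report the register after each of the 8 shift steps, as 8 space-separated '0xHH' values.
Register before byte 1: 0x00
After XOR with byte 0x57: 0x57

Answer: 0xAE 0x5B 0xB6 0x6B 0xD6 0xAB 0x51 0xA2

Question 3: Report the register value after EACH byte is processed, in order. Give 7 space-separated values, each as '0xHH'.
0xA2 0x52 0x0E 0x3E 0xF0 0x5B 0xC8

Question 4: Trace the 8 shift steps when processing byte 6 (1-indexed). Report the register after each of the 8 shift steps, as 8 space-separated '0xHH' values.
Answer: 0x89 0x15 0x2A 0x54 0xA8 0x57 0xAE 0x5B

Derivation:
After byte 1 (0x57): reg=0xA2
After byte 2 (0x66): reg=0x52
After byte 3 (0x50): reg=0x0E
After byte 4 (0xDE): reg=0x3E
After byte 5 (0xAD): reg=0xF0
Register before byte 6: 0xF0
After XOR with byte 0x37: 0xC7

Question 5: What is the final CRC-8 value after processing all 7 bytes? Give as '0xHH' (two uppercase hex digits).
Answer: 0xC8

Derivation:
After byte 1 (0x57): reg=0xA2
After byte 2 (0x66): reg=0x52
After byte 3 (0x50): reg=0x0E
After byte 4 (0xDE): reg=0x3E
After byte 5 (0xAD): reg=0xF0
After byte 6 (0x37): reg=0x5B
After byte 7 (0xC0): reg=0xC8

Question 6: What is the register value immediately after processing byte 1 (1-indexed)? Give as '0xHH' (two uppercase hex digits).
Answer: 0xA2

Derivation:
After byte 1 (0x57): reg=0xA2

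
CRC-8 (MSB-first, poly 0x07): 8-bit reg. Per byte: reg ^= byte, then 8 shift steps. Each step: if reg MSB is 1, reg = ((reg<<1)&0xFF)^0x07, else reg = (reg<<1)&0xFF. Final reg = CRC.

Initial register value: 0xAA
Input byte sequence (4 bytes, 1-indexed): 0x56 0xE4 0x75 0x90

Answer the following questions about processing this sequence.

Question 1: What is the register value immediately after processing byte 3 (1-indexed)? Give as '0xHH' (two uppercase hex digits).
After byte 1 (0x56): reg=0xFA
After byte 2 (0xE4): reg=0x5A
After byte 3 (0x75): reg=0xCD

Answer: 0xCD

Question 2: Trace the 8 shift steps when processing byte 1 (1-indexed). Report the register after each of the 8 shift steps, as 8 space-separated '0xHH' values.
Register before byte 1: 0xAA
After XOR with byte 0x56: 0xFC

Answer: 0xFF 0xF9 0xF5 0xED 0xDD 0xBD 0x7D 0xFA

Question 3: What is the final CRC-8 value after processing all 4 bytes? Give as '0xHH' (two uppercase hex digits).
Answer: 0x94

Derivation:
After byte 1 (0x56): reg=0xFA
After byte 2 (0xE4): reg=0x5A
After byte 3 (0x75): reg=0xCD
After byte 4 (0x90): reg=0x94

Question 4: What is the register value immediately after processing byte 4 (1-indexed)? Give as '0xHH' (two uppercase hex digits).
Answer: 0x94

Derivation:
After byte 1 (0x56): reg=0xFA
After byte 2 (0xE4): reg=0x5A
After byte 3 (0x75): reg=0xCD
After byte 4 (0x90): reg=0x94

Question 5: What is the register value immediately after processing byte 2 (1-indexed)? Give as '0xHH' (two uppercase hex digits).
After byte 1 (0x56): reg=0xFA
After byte 2 (0xE4): reg=0x5A

Answer: 0x5A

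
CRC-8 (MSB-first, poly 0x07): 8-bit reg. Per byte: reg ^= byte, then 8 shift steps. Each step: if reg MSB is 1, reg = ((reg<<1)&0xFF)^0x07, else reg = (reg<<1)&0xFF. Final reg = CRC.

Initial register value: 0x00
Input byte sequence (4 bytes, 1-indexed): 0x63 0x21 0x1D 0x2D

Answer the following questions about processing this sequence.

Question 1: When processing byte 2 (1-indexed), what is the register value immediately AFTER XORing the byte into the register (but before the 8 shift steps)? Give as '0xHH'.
Register before byte 2: 0x2E
Byte 2: 0x21
0x2E XOR 0x21 = 0x0F

Answer: 0x0F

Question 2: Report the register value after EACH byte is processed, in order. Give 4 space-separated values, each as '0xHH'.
0x2E 0x2D 0x90 0x3A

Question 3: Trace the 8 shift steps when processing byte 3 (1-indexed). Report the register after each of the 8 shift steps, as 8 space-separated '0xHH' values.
Answer: 0x60 0xC0 0x87 0x09 0x12 0x24 0x48 0x90

Derivation:
After byte 1 (0x63): reg=0x2E
After byte 2 (0x21): reg=0x2D
Register before byte 3: 0x2D
After XOR with byte 0x1D: 0x30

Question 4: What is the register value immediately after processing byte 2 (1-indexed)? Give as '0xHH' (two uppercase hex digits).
After byte 1 (0x63): reg=0x2E
After byte 2 (0x21): reg=0x2D

Answer: 0x2D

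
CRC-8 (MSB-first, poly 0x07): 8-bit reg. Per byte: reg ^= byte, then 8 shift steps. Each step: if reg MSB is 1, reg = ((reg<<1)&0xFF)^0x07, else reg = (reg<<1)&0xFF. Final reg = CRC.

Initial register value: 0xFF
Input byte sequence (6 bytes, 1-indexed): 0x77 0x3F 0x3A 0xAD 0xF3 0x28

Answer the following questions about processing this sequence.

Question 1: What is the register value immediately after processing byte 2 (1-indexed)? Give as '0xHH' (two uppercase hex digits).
Answer: 0xA3

Derivation:
After byte 1 (0x77): reg=0xB1
After byte 2 (0x3F): reg=0xA3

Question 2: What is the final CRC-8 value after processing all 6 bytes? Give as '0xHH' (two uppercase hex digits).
Answer: 0xDA

Derivation:
After byte 1 (0x77): reg=0xB1
After byte 2 (0x3F): reg=0xA3
After byte 3 (0x3A): reg=0xC6
After byte 4 (0xAD): reg=0x16
After byte 5 (0xF3): reg=0xB5
After byte 6 (0x28): reg=0xDA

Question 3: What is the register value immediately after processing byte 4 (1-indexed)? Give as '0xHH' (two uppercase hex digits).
Answer: 0x16

Derivation:
After byte 1 (0x77): reg=0xB1
After byte 2 (0x3F): reg=0xA3
After byte 3 (0x3A): reg=0xC6
After byte 4 (0xAD): reg=0x16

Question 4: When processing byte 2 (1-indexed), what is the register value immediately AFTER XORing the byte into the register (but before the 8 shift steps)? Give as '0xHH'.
Register before byte 2: 0xB1
Byte 2: 0x3F
0xB1 XOR 0x3F = 0x8E

Answer: 0x8E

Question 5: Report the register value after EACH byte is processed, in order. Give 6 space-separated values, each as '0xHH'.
0xB1 0xA3 0xC6 0x16 0xB5 0xDA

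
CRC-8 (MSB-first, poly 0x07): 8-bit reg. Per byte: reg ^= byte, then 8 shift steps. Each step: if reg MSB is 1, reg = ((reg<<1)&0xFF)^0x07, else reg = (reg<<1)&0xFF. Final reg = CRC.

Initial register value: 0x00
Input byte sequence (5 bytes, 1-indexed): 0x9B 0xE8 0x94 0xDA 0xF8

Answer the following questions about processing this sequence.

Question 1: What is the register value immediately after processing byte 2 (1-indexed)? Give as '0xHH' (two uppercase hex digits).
Answer: 0xE0

Derivation:
After byte 1 (0x9B): reg=0xC8
After byte 2 (0xE8): reg=0xE0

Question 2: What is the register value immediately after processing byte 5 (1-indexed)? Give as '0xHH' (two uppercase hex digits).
Answer: 0x12

Derivation:
After byte 1 (0x9B): reg=0xC8
After byte 2 (0xE8): reg=0xE0
After byte 3 (0x94): reg=0x4B
After byte 4 (0xDA): reg=0xFE
After byte 5 (0xF8): reg=0x12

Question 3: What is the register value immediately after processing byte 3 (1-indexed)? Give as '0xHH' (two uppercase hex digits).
Answer: 0x4B

Derivation:
After byte 1 (0x9B): reg=0xC8
After byte 2 (0xE8): reg=0xE0
After byte 3 (0x94): reg=0x4B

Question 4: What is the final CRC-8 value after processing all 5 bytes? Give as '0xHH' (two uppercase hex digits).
After byte 1 (0x9B): reg=0xC8
After byte 2 (0xE8): reg=0xE0
After byte 3 (0x94): reg=0x4B
After byte 4 (0xDA): reg=0xFE
After byte 5 (0xF8): reg=0x12

Answer: 0x12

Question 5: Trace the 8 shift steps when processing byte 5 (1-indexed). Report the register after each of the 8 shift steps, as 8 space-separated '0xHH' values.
Answer: 0x0C 0x18 0x30 0x60 0xC0 0x87 0x09 0x12

Derivation:
After byte 1 (0x9B): reg=0xC8
After byte 2 (0xE8): reg=0xE0
After byte 3 (0x94): reg=0x4B
After byte 4 (0xDA): reg=0xFE
Register before byte 5: 0xFE
After XOR with byte 0xF8: 0x06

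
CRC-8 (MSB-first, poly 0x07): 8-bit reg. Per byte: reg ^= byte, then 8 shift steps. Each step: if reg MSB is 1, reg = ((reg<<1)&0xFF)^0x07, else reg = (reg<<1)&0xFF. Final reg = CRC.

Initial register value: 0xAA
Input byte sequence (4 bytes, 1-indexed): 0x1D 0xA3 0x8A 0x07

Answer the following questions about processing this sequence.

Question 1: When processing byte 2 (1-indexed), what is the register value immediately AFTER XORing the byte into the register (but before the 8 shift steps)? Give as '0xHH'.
Answer: 0xAF

Derivation:
Register before byte 2: 0x0C
Byte 2: 0xA3
0x0C XOR 0xA3 = 0xAF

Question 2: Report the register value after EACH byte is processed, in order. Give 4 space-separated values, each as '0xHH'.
0x0C 0x44 0x64 0x2E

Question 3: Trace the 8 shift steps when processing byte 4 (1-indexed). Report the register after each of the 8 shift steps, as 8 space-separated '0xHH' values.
After byte 1 (0x1D): reg=0x0C
After byte 2 (0xA3): reg=0x44
After byte 3 (0x8A): reg=0x64
Register before byte 4: 0x64
After XOR with byte 0x07: 0x63

Answer: 0xC6 0x8B 0x11 0x22 0x44 0x88 0x17 0x2E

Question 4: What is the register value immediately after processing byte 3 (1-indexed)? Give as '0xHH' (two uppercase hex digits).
Answer: 0x64

Derivation:
After byte 1 (0x1D): reg=0x0C
After byte 2 (0xA3): reg=0x44
After byte 3 (0x8A): reg=0x64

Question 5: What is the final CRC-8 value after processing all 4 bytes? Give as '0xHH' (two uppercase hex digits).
After byte 1 (0x1D): reg=0x0C
After byte 2 (0xA3): reg=0x44
After byte 3 (0x8A): reg=0x64
After byte 4 (0x07): reg=0x2E

Answer: 0x2E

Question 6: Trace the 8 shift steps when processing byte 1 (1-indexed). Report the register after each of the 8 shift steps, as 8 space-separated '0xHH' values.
Answer: 0x69 0xD2 0xA3 0x41 0x82 0x03 0x06 0x0C

Derivation:
Register before byte 1: 0xAA
After XOR with byte 0x1D: 0xB7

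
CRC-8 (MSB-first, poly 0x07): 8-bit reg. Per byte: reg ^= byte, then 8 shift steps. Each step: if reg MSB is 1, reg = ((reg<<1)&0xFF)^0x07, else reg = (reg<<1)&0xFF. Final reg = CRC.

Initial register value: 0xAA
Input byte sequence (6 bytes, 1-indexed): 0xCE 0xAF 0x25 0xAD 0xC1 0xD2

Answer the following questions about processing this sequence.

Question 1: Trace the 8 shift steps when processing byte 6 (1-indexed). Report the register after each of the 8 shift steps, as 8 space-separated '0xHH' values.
Answer: 0xC9 0x95 0x2D 0x5A 0xB4 0x6F 0xDE 0xBB

Derivation:
After byte 1 (0xCE): reg=0x3B
After byte 2 (0xAF): reg=0xE5
After byte 3 (0x25): reg=0x4E
After byte 4 (0xAD): reg=0xA7
After byte 5 (0xC1): reg=0x35
Register before byte 6: 0x35
After XOR with byte 0xD2: 0xE7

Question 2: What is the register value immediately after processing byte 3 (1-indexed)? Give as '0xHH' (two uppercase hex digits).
After byte 1 (0xCE): reg=0x3B
After byte 2 (0xAF): reg=0xE5
After byte 3 (0x25): reg=0x4E

Answer: 0x4E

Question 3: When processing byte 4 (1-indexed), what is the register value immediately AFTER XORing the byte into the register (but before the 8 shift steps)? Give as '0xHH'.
Answer: 0xE3

Derivation:
Register before byte 4: 0x4E
Byte 4: 0xAD
0x4E XOR 0xAD = 0xE3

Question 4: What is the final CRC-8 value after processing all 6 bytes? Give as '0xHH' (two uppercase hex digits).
After byte 1 (0xCE): reg=0x3B
After byte 2 (0xAF): reg=0xE5
After byte 3 (0x25): reg=0x4E
After byte 4 (0xAD): reg=0xA7
After byte 5 (0xC1): reg=0x35
After byte 6 (0xD2): reg=0xBB

Answer: 0xBB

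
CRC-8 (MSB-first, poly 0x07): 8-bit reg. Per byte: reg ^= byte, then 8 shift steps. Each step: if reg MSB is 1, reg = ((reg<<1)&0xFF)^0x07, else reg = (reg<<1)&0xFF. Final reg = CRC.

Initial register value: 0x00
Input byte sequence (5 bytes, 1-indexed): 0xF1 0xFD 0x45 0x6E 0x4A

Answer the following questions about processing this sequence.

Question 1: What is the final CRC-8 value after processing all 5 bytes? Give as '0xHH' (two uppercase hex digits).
After byte 1 (0xF1): reg=0xD9
After byte 2 (0xFD): reg=0xFC
After byte 3 (0x45): reg=0x26
After byte 4 (0x6E): reg=0xFF
After byte 5 (0x4A): reg=0x02

Answer: 0x02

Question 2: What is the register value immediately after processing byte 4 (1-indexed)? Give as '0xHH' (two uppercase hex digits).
Answer: 0xFF

Derivation:
After byte 1 (0xF1): reg=0xD9
After byte 2 (0xFD): reg=0xFC
After byte 3 (0x45): reg=0x26
After byte 4 (0x6E): reg=0xFF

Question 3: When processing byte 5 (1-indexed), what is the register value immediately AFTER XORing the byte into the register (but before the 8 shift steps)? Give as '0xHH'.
Register before byte 5: 0xFF
Byte 5: 0x4A
0xFF XOR 0x4A = 0xB5

Answer: 0xB5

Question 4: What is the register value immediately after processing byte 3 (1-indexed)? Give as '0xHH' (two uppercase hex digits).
Answer: 0x26

Derivation:
After byte 1 (0xF1): reg=0xD9
After byte 2 (0xFD): reg=0xFC
After byte 3 (0x45): reg=0x26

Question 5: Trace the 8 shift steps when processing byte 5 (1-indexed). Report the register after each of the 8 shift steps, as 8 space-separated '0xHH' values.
After byte 1 (0xF1): reg=0xD9
After byte 2 (0xFD): reg=0xFC
After byte 3 (0x45): reg=0x26
After byte 4 (0x6E): reg=0xFF
Register before byte 5: 0xFF
After XOR with byte 0x4A: 0xB5

Answer: 0x6D 0xDA 0xB3 0x61 0xC2 0x83 0x01 0x02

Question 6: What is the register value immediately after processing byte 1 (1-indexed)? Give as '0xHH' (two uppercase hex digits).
Answer: 0xD9

Derivation:
After byte 1 (0xF1): reg=0xD9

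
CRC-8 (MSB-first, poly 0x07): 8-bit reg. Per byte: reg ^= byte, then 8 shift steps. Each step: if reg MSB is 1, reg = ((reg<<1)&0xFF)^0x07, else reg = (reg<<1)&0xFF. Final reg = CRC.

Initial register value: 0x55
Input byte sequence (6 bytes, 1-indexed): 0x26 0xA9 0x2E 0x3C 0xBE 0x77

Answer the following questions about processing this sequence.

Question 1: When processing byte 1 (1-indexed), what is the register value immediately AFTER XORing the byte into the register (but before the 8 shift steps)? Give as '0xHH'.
Register before byte 1: 0x55
Byte 1: 0x26
0x55 XOR 0x26 = 0x73

Answer: 0x73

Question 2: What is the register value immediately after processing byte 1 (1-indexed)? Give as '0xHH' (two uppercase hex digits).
After byte 1 (0x26): reg=0x5E

Answer: 0x5E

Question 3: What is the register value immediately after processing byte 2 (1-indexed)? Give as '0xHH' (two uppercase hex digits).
Answer: 0xCB

Derivation:
After byte 1 (0x26): reg=0x5E
After byte 2 (0xA9): reg=0xCB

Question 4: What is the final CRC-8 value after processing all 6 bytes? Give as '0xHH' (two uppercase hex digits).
Answer: 0xEA

Derivation:
After byte 1 (0x26): reg=0x5E
After byte 2 (0xA9): reg=0xCB
After byte 3 (0x2E): reg=0xB5
After byte 4 (0x3C): reg=0xB6
After byte 5 (0xBE): reg=0x38
After byte 6 (0x77): reg=0xEA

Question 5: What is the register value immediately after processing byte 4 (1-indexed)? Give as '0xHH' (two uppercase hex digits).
After byte 1 (0x26): reg=0x5E
After byte 2 (0xA9): reg=0xCB
After byte 3 (0x2E): reg=0xB5
After byte 4 (0x3C): reg=0xB6

Answer: 0xB6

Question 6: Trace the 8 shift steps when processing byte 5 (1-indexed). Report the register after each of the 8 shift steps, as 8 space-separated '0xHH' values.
Answer: 0x10 0x20 0x40 0x80 0x07 0x0E 0x1C 0x38

Derivation:
After byte 1 (0x26): reg=0x5E
After byte 2 (0xA9): reg=0xCB
After byte 3 (0x2E): reg=0xB5
After byte 4 (0x3C): reg=0xB6
Register before byte 5: 0xB6
After XOR with byte 0xBE: 0x08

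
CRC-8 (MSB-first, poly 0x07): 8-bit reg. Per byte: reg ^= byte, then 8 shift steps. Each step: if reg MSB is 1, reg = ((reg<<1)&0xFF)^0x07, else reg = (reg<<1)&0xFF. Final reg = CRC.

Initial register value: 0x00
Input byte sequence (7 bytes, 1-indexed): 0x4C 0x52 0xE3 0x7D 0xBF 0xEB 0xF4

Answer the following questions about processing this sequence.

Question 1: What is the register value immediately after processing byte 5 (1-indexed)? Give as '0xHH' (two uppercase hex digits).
After byte 1 (0x4C): reg=0xE3
After byte 2 (0x52): reg=0x1E
After byte 3 (0xE3): reg=0xFD
After byte 4 (0x7D): reg=0x89
After byte 5 (0xBF): reg=0x82

Answer: 0x82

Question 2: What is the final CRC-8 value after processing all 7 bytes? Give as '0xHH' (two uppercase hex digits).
After byte 1 (0x4C): reg=0xE3
After byte 2 (0x52): reg=0x1E
After byte 3 (0xE3): reg=0xFD
After byte 4 (0x7D): reg=0x89
After byte 5 (0xBF): reg=0x82
After byte 6 (0xEB): reg=0x18
After byte 7 (0xF4): reg=0x8A

Answer: 0x8A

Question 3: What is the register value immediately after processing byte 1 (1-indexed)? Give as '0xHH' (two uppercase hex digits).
After byte 1 (0x4C): reg=0xE3

Answer: 0xE3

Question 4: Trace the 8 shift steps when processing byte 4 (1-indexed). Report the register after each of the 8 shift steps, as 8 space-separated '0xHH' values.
After byte 1 (0x4C): reg=0xE3
After byte 2 (0x52): reg=0x1E
After byte 3 (0xE3): reg=0xFD
Register before byte 4: 0xFD
After XOR with byte 0x7D: 0x80

Answer: 0x07 0x0E 0x1C 0x38 0x70 0xE0 0xC7 0x89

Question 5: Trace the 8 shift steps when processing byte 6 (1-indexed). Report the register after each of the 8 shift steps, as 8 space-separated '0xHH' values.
Answer: 0xD2 0xA3 0x41 0x82 0x03 0x06 0x0C 0x18

Derivation:
After byte 1 (0x4C): reg=0xE3
After byte 2 (0x52): reg=0x1E
After byte 3 (0xE3): reg=0xFD
After byte 4 (0x7D): reg=0x89
After byte 5 (0xBF): reg=0x82
Register before byte 6: 0x82
After XOR with byte 0xEB: 0x69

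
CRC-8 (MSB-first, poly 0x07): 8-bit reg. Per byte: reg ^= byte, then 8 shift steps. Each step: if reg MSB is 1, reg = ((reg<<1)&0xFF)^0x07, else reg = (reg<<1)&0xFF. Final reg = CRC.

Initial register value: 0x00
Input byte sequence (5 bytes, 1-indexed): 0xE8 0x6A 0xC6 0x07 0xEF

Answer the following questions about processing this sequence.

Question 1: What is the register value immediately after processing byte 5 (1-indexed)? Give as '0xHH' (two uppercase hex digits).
Answer: 0xF3

Derivation:
After byte 1 (0xE8): reg=0x96
After byte 2 (0x6A): reg=0xFA
After byte 3 (0xC6): reg=0xB4
After byte 4 (0x07): reg=0x10
After byte 5 (0xEF): reg=0xF3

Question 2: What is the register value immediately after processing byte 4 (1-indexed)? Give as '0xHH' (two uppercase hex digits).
After byte 1 (0xE8): reg=0x96
After byte 2 (0x6A): reg=0xFA
After byte 3 (0xC6): reg=0xB4
After byte 4 (0x07): reg=0x10

Answer: 0x10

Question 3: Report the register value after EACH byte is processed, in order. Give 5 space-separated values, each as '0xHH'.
0x96 0xFA 0xB4 0x10 0xF3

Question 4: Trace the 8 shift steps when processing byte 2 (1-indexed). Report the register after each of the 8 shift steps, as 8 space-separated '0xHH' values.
Answer: 0xFF 0xF9 0xF5 0xED 0xDD 0xBD 0x7D 0xFA

Derivation:
After byte 1 (0xE8): reg=0x96
Register before byte 2: 0x96
After XOR with byte 0x6A: 0xFC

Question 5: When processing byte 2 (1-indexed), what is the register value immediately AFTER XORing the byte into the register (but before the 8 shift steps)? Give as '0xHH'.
Register before byte 2: 0x96
Byte 2: 0x6A
0x96 XOR 0x6A = 0xFC

Answer: 0xFC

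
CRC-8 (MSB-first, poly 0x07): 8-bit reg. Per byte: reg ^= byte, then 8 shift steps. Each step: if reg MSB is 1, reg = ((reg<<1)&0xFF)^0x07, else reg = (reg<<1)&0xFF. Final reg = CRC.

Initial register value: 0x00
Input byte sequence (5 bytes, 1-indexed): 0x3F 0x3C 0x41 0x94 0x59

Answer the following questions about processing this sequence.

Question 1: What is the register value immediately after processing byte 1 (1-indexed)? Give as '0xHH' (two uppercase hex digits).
Answer: 0xBD

Derivation:
After byte 1 (0x3F): reg=0xBD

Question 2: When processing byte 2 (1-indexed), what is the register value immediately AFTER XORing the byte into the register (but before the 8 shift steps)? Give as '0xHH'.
Register before byte 2: 0xBD
Byte 2: 0x3C
0xBD XOR 0x3C = 0x81

Answer: 0x81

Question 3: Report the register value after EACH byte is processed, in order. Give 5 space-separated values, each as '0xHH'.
0xBD 0x8E 0x63 0xCB 0xF7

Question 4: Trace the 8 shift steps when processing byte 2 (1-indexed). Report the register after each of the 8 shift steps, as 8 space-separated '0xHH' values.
Answer: 0x05 0x0A 0x14 0x28 0x50 0xA0 0x47 0x8E

Derivation:
After byte 1 (0x3F): reg=0xBD
Register before byte 2: 0xBD
After XOR with byte 0x3C: 0x81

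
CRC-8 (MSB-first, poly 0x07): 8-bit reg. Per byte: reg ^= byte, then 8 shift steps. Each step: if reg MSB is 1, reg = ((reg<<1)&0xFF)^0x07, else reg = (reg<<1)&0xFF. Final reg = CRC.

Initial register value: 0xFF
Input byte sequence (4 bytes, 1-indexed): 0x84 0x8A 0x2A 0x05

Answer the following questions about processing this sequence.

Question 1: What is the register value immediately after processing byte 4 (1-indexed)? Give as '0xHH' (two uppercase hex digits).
Answer: 0x03

Derivation:
After byte 1 (0x84): reg=0x66
After byte 2 (0x8A): reg=0x8A
After byte 3 (0x2A): reg=0x69
After byte 4 (0x05): reg=0x03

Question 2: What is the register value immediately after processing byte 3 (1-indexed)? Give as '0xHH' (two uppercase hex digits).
Answer: 0x69

Derivation:
After byte 1 (0x84): reg=0x66
After byte 2 (0x8A): reg=0x8A
After byte 3 (0x2A): reg=0x69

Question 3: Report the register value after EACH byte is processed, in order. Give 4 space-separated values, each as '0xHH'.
0x66 0x8A 0x69 0x03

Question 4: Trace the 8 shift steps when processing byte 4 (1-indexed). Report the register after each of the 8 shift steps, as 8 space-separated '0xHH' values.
After byte 1 (0x84): reg=0x66
After byte 2 (0x8A): reg=0x8A
After byte 3 (0x2A): reg=0x69
Register before byte 4: 0x69
After XOR with byte 0x05: 0x6C

Answer: 0xD8 0xB7 0x69 0xD2 0xA3 0x41 0x82 0x03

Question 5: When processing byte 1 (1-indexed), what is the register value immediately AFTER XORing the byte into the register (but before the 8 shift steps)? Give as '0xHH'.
Answer: 0x7B

Derivation:
Register before byte 1: 0xFF
Byte 1: 0x84
0xFF XOR 0x84 = 0x7B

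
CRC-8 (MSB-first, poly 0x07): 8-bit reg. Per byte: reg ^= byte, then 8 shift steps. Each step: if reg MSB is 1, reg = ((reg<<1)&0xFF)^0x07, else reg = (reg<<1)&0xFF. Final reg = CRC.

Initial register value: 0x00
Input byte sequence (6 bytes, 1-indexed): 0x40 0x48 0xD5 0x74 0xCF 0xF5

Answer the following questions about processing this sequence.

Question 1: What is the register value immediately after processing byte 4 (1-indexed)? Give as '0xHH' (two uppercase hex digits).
Answer: 0xFC

Derivation:
After byte 1 (0x40): reg=0xC7
After byte 2 (0x48): reg=0xA4
After byte 3 (0xD5): reg=0x50
After byte 4 (0x74): reg=0xFC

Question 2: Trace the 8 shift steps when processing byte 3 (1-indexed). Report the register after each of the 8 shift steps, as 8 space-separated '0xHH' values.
Answer: 0xE2 0xC3 0x81 0x05 0x0A 0x14 0x28 0x50

Derivation:
After byte 1 (0x40): reg=0xC7
After byte 2 (0x48): reg=0xA4
Register before byte 3: 0xA4
After XOR with byte 0xD5: 0x71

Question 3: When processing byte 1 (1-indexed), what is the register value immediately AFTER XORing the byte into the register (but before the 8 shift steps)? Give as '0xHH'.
Answer: 0x40

Derivation:
Register before byte 1: 0x00
Byte 1: 0x40
0x00 XOR 0x40 = 0x40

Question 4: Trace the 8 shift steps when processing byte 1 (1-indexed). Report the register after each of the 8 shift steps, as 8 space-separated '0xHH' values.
Register before byte 1: 0x00
After XOR with byte 0x40: 0x40

Answer: 0x80 0x07 0x0E 0x1C 0x38 0x70 0xE0 0xC7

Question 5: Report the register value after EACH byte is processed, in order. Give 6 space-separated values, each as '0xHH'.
0xC7 0xA4 0x50 0xFC 0x99 0x03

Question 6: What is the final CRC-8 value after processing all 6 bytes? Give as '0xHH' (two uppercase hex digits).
Answer: 0x03

Derivation:
After byte 1 (0x40): reg=0xC7
After byte 2 (0x48): reg=0xA4
After byte 3 (0xD5): reg=0x50
After byte 4 (0x74): reg=0xFC
After byte 5 (0xCF): reg=0x99
After byte 6 (0xF5): reg=0x03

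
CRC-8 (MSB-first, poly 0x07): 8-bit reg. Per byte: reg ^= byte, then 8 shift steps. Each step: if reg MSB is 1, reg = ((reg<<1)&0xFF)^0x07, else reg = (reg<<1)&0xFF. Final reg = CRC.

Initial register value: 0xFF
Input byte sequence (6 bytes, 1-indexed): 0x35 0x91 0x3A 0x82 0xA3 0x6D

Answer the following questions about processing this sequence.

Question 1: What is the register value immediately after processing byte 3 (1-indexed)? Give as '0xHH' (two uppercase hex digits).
After byte 1 (0x35): reg=0x78
After byte 2 (0x91): reg=0x91
After byte 3 (0x3A): reg=0x58

Answer: 0x58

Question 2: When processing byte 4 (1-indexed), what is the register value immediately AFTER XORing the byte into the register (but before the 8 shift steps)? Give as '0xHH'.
Answer: 0xDA

Derivation:
Register before byte 4: 0x58
Byte 4: 0x82
0x58 XOR 0x82 = 0xDA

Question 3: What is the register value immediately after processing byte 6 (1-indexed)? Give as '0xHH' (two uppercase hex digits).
After byte 1 (0x35): reg=0x78
After byte 2 (0x91): reg=0x91
After byte 3 (0x3A): reg=0x58
After byte 4 (0x82): reg=0x08
After byte 5 (0xA3): reg=0x58
After byte 6 (0x6D): reg=0x8B

Answer: 0x8B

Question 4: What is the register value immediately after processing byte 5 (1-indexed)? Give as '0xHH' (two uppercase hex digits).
Answer: 0x58

Derivation:
After byte 1 (0x35): reg=0x78
After byte 2 (0x91): reg=0x91
After byte 3 (0x3A): reg=0x58
After byte 4 (0x82): reg=0x08
After byte 5 (0xA3): reg=0x58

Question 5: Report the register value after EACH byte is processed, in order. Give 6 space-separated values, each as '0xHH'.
0x78 0x91 0x58 0x08 0x58 0x8B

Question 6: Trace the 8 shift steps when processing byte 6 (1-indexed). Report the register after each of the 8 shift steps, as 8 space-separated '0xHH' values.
Answer: 0x6A 0xD4 0xAF 0x59 0xB2 0x63 0xC6 0x8B

Derivation:
After byte 1 (0x35): reg=0x78
After byte 2 (0x91): reg=0x91
After byte 3 (0x3A): reg=0x58
After byte 4 (0x82): reg=0x08
After byte 5 (0xA3): reg=0x58
Register before byte 6: 0x58
After XOR with byte 0x6D: 0x35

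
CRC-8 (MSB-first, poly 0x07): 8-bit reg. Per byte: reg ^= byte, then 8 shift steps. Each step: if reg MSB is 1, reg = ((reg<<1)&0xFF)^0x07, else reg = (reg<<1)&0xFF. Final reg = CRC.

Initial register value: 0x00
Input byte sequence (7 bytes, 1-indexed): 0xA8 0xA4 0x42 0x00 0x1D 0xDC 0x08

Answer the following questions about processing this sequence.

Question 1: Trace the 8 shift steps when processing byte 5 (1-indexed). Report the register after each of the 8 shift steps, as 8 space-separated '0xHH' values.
After byte 1 (0xA8): reg=0x51
After byte 2 (0xA4): reg=0xC5
After byte 3 (0x42): reg=0x9C
After byte 4 (0x00): reg=0xDD
Register before byte 5: 0xDD
After XOR with byte 0x1D: 0xC0

Answer: 0x87 0x09 0x12 0x24 0x48 0x90 0x27 0x4E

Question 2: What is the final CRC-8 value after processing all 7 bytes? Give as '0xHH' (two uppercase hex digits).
After byte 1 (0xA8): reg=0x51
After byte 2 (0xA4): reg=0xC5
After byte 3 (0x42): reg=0x9C
After byte 4 (0x00): reg=0xDD
After byte 5 (0x1D): reg=0x4E
After byte 6 (0xDC): reg=0xF7
After byte 7 (0x08): reg=0xF3

Answer: 0xF3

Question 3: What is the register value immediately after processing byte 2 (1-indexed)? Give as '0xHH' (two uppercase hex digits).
After byte 1 (0xA8): reg=0x51
After byte 2 (0xA4): reg=0xC5

Answer: 0xC5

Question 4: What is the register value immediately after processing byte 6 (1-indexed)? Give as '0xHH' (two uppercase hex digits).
After byte 1 (0xA8): reg=0x51
After byte 2 (0xA4): reg=0xC5
After byte 3 (0x42): reg=0x9C
After byte 4 (0x00): reg=0xDD
After byte 5 (0x1D): reg=0x4E
After byte 6 (0xDC): reg=0xF7

Answer: 0xF7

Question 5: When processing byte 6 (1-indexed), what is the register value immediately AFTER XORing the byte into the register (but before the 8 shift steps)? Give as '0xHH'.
Register before byte 6: 0x4E
Byte 6: 0xDC
0x4E XOR 0xDC = 0x92

Answer: 0x92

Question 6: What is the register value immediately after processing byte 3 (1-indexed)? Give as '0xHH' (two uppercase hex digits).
Answer: 0x9C

Derivation:
After byte 1 (0xA8): reg=0x51
After byte 2 (0xA4): reg=0xC5
After byte 3 (0x42): reg=0x9C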